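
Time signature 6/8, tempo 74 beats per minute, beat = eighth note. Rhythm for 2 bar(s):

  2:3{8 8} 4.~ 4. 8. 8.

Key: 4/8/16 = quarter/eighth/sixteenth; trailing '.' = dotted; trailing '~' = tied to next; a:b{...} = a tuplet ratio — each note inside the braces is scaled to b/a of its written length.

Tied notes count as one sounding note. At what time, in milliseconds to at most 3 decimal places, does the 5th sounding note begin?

1. 0.0ms @ 0 + 1216.216ms (3/2)
2. 1216.216ms @ 3/2 + 1216.216ms (3/2)
3. 2432.432ms @ 3 + 4864.865ms (6)
4. 7297.297ms @ 9 + 1216.216ms (3/2)
5. 8513.514ms @ 21/2 + 1216.216ms (3/2)

note 5 onset = 21/2b = 8513.514ms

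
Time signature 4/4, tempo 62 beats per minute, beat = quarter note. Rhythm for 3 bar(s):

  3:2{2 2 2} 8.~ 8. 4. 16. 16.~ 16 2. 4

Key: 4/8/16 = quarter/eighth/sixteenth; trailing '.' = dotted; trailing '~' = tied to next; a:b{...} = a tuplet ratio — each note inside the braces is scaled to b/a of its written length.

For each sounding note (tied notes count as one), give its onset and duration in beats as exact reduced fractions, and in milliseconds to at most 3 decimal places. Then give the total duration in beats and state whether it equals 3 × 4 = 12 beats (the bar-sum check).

1) 0.0ms=0b +1290.323ms=4/3b
2) 1290.323ms=4/3b +1290.323ms=4/3b
3) 2580.645ms=8/3b +1290.323ms=4/3b
4) 3870.968ms=4b +1451.613ms=3/2b
5) 5322.581ms=11/2b +1451.613ms=3/2b
6) 6774.194ms=7b +362.903ms=3/8b
7) 7137.097ms=59/8b +604.839ms=5/8b
8) 7741.935ms=8b +2903.226ms=3b
9) 10645.161ms=11b +967.742ms=1b
Σ=12b of 12 (62bpm 4/4) — PASS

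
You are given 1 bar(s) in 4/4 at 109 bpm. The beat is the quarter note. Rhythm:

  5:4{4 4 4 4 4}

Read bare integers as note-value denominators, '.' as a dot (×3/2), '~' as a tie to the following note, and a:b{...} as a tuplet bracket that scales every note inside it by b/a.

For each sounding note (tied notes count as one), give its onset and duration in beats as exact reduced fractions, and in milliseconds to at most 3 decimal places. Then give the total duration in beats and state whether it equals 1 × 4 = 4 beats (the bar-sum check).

1) 0.0ms=0b +440.367ms=4/5b
2) 440.367ms=4/5b +440.367ms=4/5b
3) 880.734ms=8/5b +440.367ms=4/5b
4) 1321.101ms=12/5b +440.367ms=4/5b
5) 1761.468ms=16/5b +440.367ms=4/5b
Σ=4b of 4 (109bpm 4/4) — PASS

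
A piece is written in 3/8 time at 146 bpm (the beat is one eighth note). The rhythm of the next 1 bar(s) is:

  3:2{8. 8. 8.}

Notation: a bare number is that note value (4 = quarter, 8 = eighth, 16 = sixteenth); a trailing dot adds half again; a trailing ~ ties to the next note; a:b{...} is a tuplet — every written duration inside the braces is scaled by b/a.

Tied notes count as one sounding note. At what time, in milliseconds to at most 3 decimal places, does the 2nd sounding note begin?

1. 0.0ms @ 0 + 410.959ms (1)
2. 410.959ms @ 1 + 410.959ms (1)
3. 821.918ms @ 2 + 410.959ms (1)

note 2 onset = 1b = 410.959ms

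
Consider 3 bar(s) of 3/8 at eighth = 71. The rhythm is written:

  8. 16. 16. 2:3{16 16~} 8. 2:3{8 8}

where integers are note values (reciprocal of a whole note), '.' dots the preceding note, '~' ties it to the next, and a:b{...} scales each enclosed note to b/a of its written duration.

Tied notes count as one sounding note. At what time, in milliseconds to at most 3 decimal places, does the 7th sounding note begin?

1. 0.0ms @ 0 + 1267.606ms (3/2)
2. 1267.606ms @ 3/2 + 633.803ms (3/4)
3. 1901.408ms @ 9/4 + 633.803ms (3/4)
4. 2535.211ms @ 3 + 633.803ms (3/4)
5. 3169.014ms @ 15/4 + 1901.408ms (9/4)
6. 5070.423ms @ 6 + 1267.606ms (3/2)
7. 6338.028ms @ 15/2 + 1267.606ms (3/2)

note 7 onset = 15/2b = 6338.028ms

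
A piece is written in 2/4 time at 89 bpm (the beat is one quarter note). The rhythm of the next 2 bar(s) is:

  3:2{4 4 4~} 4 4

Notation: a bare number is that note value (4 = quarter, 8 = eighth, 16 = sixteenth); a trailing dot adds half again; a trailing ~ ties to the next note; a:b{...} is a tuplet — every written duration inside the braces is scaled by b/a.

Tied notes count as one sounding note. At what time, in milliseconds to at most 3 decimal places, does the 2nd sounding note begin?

note 2 onset = 2/3b = 449.438ms

1. 0.0ms @ 0 + 449.438ms (2/3)
2. 449.438ms @ 2/3 + 449.438ms (2/3)
3. 898.876ms @ 4/3 + 1123.596ms (5/3)
4. 2022.472ms @ 3 + 674.157ms (1)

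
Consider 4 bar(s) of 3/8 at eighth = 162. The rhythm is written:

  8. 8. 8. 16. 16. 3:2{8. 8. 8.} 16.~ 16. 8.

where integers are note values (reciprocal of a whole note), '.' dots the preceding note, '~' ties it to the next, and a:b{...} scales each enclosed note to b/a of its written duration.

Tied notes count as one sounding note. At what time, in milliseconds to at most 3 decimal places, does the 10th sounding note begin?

1. 0.0ms @ 0 + 555.556ms (3/2)
2. 555.556ms @ 3/2 + 555.556ms (3/2)
3. 1111.111ms @ 3 + 555.556ms (3/2)
4. 1666.667ms @ 9/2 + 277.778ms (3/4)
5. 1944.444ms @ 21/4 + 277.778ms (3/4)
6. 2222.222ms @ 6 + 370.37ms (1)
7. 2592.593ms @ 7 + 370.37ms (1)
8. 2962.963ms @ 8 + 370.37ms (1)
9. 3333.333ms @ 9 + 555.556ms (3/2)
10. 3888.889ms @ 21/2 + 555.556ms (3/2)

note 10 onset = 21/2b = 3888.889ms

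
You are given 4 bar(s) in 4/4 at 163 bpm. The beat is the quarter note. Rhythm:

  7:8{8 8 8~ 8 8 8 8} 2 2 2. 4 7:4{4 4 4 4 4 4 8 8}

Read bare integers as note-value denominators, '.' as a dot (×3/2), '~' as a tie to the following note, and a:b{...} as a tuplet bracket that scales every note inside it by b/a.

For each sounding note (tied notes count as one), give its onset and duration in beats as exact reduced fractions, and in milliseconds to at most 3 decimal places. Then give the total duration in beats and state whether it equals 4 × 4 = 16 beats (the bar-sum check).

1) 0.0ms=0b +210.342ms=4/7b
2) 210.342ms=4/7b +210.342ms=4/7b
3) 420.684ms=8/7b +420.684ms=8/7b
4) 841.367ms=16/7b +210.342ms=4/7b
5) 1051.709ms=20/7b +210.342ms=4/7b
6) 1262.051ms=24/7b +210.342ms=4/7b
7) 1472.393ms=4b +736.196ms=2b
8) 2208.589ms=6b +736.196ms=2b
9) 2944.785ms=8b +1104.294ms=3b
10) 4049.08ms=11b +368.098ms=1b
11) 4417.178ms=12b +210.342ms=4/7b
12) 4627.52ms=88/7b +210.342ms=4/7b
13) 4837.862ms=92/7b +210.342ms=4/7b
14) 5048.203ms=96/7b +210.342ms=4/7b
15) 5258.545ms=100/7b +210.342ms=4/7b
16) 5468.887ms=104/7b +210.342ms=4/7b
17) 5679.229ms=108/7b +105.171ms=2/7b
18) 5784.4ms=110/7b +105.171ms=2/7b
Σ=16b of 16 (163bpm 4/4) — PASS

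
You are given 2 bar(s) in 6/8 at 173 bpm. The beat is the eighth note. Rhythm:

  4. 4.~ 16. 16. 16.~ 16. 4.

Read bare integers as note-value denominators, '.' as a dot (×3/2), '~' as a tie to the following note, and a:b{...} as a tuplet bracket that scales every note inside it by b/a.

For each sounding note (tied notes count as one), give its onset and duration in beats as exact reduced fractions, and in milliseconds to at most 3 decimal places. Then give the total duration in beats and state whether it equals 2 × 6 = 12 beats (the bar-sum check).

1) 0.0ms=0b +1040.462ms=3b
2) 1040.462ms=3b +1300.578ms=15/4b
3) 2341.04ms=27/4b +260.116ms=3/4b
4) 2601.156ms=15/2b +520.231ms=3/2b
5) 3121.387ms=9b +1040.462ms=3b
Σ=12b of 12 (173bpm 6/8) — PASS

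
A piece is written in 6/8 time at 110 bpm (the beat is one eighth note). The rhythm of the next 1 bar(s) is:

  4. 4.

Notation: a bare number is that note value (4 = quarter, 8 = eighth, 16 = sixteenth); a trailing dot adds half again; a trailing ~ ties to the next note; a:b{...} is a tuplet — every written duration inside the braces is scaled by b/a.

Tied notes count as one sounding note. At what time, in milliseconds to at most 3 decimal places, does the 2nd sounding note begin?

note 2 onset = 3b = 1636.364ms

1. 0.0ms @ 0 + 1636.364ms (3)
2. 1636.364ms @ 3 + 1636.364ms (3)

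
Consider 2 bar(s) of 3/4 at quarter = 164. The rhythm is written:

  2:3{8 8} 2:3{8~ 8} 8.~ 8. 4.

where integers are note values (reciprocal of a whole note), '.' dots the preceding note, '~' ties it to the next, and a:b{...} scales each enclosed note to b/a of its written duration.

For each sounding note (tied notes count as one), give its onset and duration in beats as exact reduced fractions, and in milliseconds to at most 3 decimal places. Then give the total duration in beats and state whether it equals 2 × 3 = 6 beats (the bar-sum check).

1) 0.0ms=0b +274.39ms=3/4b
2) 274.39ms=3/4b +274.39ms=3/4b
3) 548.78ms=3/2b +548.78ms=3/2b
4) 1097.561ms=3b +548.78ms=3/2b
5) 1646.341ms=9/2b +548.78ms=3/2b
Σ=6b of 6 (164bpm 3/4) — PASS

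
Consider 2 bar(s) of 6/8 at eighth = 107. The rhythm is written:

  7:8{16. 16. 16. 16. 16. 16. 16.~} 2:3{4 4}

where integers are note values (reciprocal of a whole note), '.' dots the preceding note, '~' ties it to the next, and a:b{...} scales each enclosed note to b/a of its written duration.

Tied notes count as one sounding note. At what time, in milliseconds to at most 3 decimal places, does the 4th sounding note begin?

note 4 onset = 18/7b = 1441.923ms

1. 0.0ms @ 0 + 480.641ms (6/7)
2. 480.641ms @ 6/7 + 480.641ms (6/7)
3. 961.282ms @ 12/7 + 480.641ms (6/7)
4. 1441.923ms @ 18/7 + 480.641ms (6/7)
5. 1922.563ms @ 24/7 + 480.641ms (6/7)
6. 2403.204ms @ 30/7 + 480.641ms (6/7)
7. 2883.845ms @ 36/7 + 2162.884ms (27/7)
8. 5046.729ms @ 9 + 1682.243ms (3)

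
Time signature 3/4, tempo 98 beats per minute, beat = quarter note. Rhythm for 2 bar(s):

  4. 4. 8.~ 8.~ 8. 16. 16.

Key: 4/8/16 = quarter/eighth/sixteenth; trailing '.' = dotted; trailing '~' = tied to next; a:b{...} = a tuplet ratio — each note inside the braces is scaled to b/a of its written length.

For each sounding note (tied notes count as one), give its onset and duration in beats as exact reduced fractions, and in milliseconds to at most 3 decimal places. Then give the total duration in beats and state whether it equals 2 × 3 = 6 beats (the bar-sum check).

1) 0.0ms=0b +918.367ms=3/2b
2) 918.367ms=3/2b +918.367ms=3/2b
3) 1836.735ms=3b +1377.551ms=9/4b
4) 3214.286ms=21/4b +229.592ms=3/8b
5) 3443.878ms=45/8b +229.592ms=3/8b
Σ=6b of 6 (98bpm 3/4) — PASS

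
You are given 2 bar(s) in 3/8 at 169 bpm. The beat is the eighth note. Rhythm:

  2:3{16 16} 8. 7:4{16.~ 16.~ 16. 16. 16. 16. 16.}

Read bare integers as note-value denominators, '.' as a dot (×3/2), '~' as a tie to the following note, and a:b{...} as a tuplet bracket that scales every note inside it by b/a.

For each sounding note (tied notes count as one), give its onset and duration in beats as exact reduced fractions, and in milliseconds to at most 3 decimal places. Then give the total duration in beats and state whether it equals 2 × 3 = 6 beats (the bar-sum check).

1) 0.0ms=0b +266.272ms=3/4b
2) 266.272ms=3/4b +266.272ms=3/4b
3) 532.544ms=3/2b +532.544ms=3/2b
4) 1065.089ms=3b +456.467ms=9/7b
5) 1521.555ms=30/7b +152.156ms=3/7b
6) 1673.711ms=33/7b +152.156ms=3/7b
7) 1825.866ms=36/7b +152.156ms=3/7b
8) 1978.022ms=39/7b +152.156ms=3/7b
Σ=6b of 6 (169bpm 3/8) — PASS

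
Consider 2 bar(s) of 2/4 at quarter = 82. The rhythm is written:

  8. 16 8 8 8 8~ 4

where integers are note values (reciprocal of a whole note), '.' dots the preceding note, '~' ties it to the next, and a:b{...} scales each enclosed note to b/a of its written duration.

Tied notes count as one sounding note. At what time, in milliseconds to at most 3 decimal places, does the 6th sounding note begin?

1. 0.0ms @ 0 + 548.78ms (3/4)
2. 548.78ms @ 3/4 + 182.927ms (1/4)
3. 731.707ms @ 1 + 365.854ms (1/2)
4. 1097.561ms @ 3/2 + 365.854ms (1/2)
5. 1463.415ms @ 2 + 365.854ms (1/2)
6. 1829.268ms @ 5/2 + 1097.561ms (3/2)

note 6 onset = 5/2b = 1829.268ms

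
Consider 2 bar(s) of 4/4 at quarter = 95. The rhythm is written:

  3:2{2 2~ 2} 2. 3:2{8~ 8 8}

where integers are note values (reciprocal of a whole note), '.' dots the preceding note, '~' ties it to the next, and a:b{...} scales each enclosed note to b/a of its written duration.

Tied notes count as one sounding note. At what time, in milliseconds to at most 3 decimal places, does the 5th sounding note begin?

1. 0.0ms @ 0 + 842.105ms (4/3)
2. 842.105ms @ 4/3 + 1684.211ms (8/3)
3. 2526.316ms @ 4 + 1894.737ms (3)
4. 4421.053ms @ 7 + 421.053ms (2/3)
5. 4842.105ms @ 23/3 + 210.526ms (1/3)

note 5 onset = 23/3b = 4842.105ms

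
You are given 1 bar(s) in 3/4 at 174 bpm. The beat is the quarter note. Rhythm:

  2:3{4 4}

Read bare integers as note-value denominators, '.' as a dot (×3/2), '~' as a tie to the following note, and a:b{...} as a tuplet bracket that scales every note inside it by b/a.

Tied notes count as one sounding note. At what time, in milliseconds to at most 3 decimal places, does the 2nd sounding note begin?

1. 0.0ms @ 0 + 517.241ms (3/2)
2. 517.241ms @ 3/2 + 517.241ms (3/2)

note 2 onset = 3/2b = 517.241ms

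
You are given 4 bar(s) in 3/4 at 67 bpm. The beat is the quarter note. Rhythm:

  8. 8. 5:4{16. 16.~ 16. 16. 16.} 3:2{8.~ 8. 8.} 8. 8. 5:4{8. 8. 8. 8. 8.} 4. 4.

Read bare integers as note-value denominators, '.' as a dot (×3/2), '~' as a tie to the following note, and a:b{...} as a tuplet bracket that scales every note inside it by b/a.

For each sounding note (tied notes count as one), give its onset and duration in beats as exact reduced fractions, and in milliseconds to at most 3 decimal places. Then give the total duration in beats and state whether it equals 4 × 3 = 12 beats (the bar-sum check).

1) 0.0ms=0b +671.642ms=3/4b
2) 671.642ms=3/4b +671.642ms=3/4b
3) 1343.284ms=3/2b +268.657ms=3/10b
4) 1611.94ms=9/5b +537.313ms=3/5b
5) 2149.254ms=12/5b +268.657ms=3/10b
6) 2417.91ms=27/10b +268.657ms=3/10b
7) 2686.567ms=3b +895.522ms=1b
8) 3582.09ms=4b +447.761ms=1/2b
9) 4029.851ms=9/2b +671.642ms=3/4b
10) 4701.493ms=21/4b +671.642ms=3/4b
11) 5373.134ms=6b +537.313ms=3/5b
12) 5910.448ms=33/5b +537.313ms=3/5b
13) 6447.761ms=36/5b +537.313ms=3/5b
14) 6985.075ms=39/5b +537.313ms=3/5b
15) 7522.388ms=42/5b +537.313ms=3/5b
16) 8059.701ms=9b +1343.284ms=3/2b
17) 9402.985ms=21/2b +1343.284ms=3/2b
Σ=12b of 12 (67bpm 3/4) — PASS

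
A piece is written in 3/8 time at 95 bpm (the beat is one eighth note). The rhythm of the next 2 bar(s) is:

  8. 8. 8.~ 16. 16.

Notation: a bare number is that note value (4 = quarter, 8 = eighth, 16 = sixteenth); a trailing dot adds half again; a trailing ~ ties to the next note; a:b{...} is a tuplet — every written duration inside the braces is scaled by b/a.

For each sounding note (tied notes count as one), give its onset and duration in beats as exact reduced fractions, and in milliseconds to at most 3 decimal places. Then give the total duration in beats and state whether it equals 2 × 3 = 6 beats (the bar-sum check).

1) 0.0ms=0b +947.368ms=3/2b
2) 947.368ms=3/2b +947.368ms=3/2b
3) 1894.737ms=3b +1421.053ms=9/4b
4) 3315.789ms=21/4b +473.684ms=3/4b
Σ=6b of 6 (95bpm 3/8) — PASS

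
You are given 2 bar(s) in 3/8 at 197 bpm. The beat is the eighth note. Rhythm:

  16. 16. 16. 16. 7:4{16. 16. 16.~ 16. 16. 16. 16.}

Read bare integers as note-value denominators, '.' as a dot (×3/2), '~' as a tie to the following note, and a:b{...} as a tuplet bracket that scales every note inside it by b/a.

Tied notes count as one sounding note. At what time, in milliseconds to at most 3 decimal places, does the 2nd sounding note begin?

1. 0.0ms @ 0 + 228.426ms (3/4)
2. 228.426ms @ 3/4 + 228.426ms (3/4)
3. 456.853ms @ 3/2 + 228.426ms (3/4)
4. 685.279ms @ 9/4 + 228.426ms (3/4)
5. 913.706ms @ 3 + 130.529ms (3/7)
6. 1044.235ms @ 24/7 + 130.529ms (3/7)
7. 1174.764ms @ 27/7 + 261.059ms (6/7)
8. 1435.823ms @ 33/7 + 130.529ms (3/7)
9. 1566.352ms @ 36/7 + 130.529ms (3/7)
10. 1696.882ms @ 39/7 + 130.529ms (3/7)

note 2 onset = 3/4b = 228.426ms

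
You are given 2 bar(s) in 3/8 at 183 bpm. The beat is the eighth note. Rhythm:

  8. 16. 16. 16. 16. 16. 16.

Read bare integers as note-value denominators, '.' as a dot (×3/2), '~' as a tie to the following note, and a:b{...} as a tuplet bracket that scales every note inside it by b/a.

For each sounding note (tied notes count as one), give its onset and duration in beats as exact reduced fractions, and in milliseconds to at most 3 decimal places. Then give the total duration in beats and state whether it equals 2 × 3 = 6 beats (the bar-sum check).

1) 0.0ms=0b +491.803ms=3/2b
2) 491.803ms=3/2b +245.902ms=3/4b
3) 737.705ms=9/4b +245.902ms=3/4b
4) 983.607ms=3b +245.902ms=3/4b
5) 1229.508ms=15/4b +245.902ms=3/4b
6) 1475.41ms=9/2b +245.902ms=3/4b
7) 1721.311ms=21/4b +245.902ms=3/4b
Σ=6b of 6 (183bpm 3/8) — PASS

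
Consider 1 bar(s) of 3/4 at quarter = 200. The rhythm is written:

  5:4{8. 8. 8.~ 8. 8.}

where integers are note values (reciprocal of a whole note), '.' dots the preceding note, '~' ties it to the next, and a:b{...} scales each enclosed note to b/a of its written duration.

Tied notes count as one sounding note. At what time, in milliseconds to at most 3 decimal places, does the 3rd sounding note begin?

note 3 onset = 6/5b = 360.0ms

1. 0.0ms @ 0 + 180.0ms (3/5)
2. 180.0ms @ 3/5 + 180.0ms (3/5)
3. 360.0ms @ 6/5 + 360.0ms (6/5)
4. 720.0ms @ 12/5 + 180.0ms (3/5)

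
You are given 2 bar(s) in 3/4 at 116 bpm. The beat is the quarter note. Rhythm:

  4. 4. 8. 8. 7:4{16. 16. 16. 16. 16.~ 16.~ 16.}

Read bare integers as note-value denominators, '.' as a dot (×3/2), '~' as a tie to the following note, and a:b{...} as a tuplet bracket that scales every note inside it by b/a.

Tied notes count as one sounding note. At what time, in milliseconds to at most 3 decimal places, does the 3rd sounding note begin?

1. 0.0ms @ 0 + 775.862ms (3/2)
2. 775.862ms @ 3/2 + 775.862ms (3/2)
3. 1551.724ms @ 3 + 387.931ms (3/4)
4. 1939.655ms @ 15/4 + 387.931ms (3/4)
5. 2327.586ms @ 9/2 + 110.837ms (3/14)
6. 2438.424ms @ 33/7 + 110.837ms (3/14)
7. 2549.261ms @ 69/14 + 110.837ms (3/14)
8. 2660.099ms @ 36/7 + 110.837ms (3/14)
9. 2770.936ms @ 75/14 + 332.512ms (9/14)

note 3 onset = 3b = 1551.724ms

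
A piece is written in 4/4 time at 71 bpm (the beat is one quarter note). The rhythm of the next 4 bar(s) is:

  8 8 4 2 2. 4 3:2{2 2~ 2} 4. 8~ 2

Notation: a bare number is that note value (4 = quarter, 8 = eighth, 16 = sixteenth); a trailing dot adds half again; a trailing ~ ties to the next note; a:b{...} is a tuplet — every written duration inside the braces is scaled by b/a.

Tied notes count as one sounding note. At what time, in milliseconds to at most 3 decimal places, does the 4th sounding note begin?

note 4 onset = 2b = 1690.141ms

1. 0.0ms @ 0 + 422.535ms (1/2)
2. 422.535ms @ 1/2 + 422.535ms (1/2)
3. 845.07ms @ 1 + 845.07ms (1)
4. 1690.141ms @ 2 + 1690.141ms (2)
5. 3380.282ms @ 4 + 2535.211ms (3)
6. 5915.493ms @ 7 + 845.07ms (1)
7. 6760.563ms @ 8 + 1126.761ms (4/3)
8. 7887.324ms @ 28/3 + 2253.521ms (8/3)
9. 10140.845ms @ 12 + 1267.606ms (3/2)
10. 11408.451ms @ 27/2 + 2112.676ms (5/2)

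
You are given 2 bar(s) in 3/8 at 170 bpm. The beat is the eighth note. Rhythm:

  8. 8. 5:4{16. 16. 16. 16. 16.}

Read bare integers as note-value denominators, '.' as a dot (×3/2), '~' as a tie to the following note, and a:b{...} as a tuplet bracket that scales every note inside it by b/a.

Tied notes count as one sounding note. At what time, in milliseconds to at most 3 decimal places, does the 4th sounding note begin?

1. 0.0ms @ 0 + 529.412ms (3/2)
2. 529.412ms @ 3/2 + 529.412ms (3/2)
3. 1058.824ms @ 3 + 211.765ms (3/5)
4. 1270.588ms @ 18/5 + 211.765ms (3/5)
5. 1482.353ms @ 21/5 + 211.765ms (3/5)
6. 1694.118ms @ 24/5 + 211.765ms (3/5)
7. 1905.882ms @ 27/5 + 211.765ms (3/5)

note 4 onset = 18/5b = 1270.588ms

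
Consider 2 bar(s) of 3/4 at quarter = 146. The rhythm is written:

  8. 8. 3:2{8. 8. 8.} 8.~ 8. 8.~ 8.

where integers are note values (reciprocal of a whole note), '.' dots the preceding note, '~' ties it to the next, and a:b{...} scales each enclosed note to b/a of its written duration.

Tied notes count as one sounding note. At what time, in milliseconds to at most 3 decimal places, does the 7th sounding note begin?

note 7 onset = 9/2b = 1849.315ms

1. 0.0ms @ 0 + 308.219ms (3/4)
2. 308.219ms @ 3/4 + 308.219ms (3/4)
3. 616.438ms @ 3/2 + 205.479ms (1/2)
4. 821.918ms @ 2 + 205.479ms (1/2)
5. 1027.397ms @ 5/2 + 205.479ms (1/2)
6. 1232.877ms @ 3 + 616.438ms (3/2)
7. 1849.315ms @ 9/2 + 616.438ms (3/2)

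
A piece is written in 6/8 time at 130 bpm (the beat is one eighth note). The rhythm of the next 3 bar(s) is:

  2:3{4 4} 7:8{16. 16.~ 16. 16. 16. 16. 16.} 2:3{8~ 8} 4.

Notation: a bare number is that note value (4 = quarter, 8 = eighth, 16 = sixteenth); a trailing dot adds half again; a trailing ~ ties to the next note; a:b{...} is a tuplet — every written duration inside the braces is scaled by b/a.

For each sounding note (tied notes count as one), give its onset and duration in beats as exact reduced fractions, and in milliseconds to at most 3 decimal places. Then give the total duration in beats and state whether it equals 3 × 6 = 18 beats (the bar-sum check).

1) 0.0ms=0b +1384.615ms=3b
2) 1384.615ms=3b +1384.615ms=3b
3) 2769.231ms=6b +395.604ms=6/7b
4) 3164.835ms=48/7b +791.209ms=12/7b
5) 3956.044ms=60/7b +395.604ms=6/7b
6) 4351.648ms=66/7b +395.604ms=6/7b
7) 4747.253ms=72/7b +395.604ms=6/7b
8) 5142.857ms=78/7b +395.604ms=6/7b
9) 5538.462ms=12b +1384.615ms=3b
10) 6923.077ms=15b +1384.615ms=3b
Σ=18b of 18 (130bpm 6/8) — PASS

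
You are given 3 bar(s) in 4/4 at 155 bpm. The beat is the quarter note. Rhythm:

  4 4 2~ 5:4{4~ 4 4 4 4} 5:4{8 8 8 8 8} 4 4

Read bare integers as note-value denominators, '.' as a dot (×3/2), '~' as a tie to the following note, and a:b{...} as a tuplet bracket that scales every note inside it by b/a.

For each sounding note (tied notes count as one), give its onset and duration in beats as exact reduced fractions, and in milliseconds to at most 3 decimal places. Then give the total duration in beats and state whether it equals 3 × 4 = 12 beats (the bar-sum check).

1) 0.0ms=0b +387.097ms=1b
2) 387.097ms=1b +387.097ms=1b
3) 774.194ms=2b +1393.548ms=18/5b
4) 2167.742ms=28/5b +309.677ms=4/5b
5) 2477.419ms=32/5b +309.677ms=4/5b
6) 2787.097ms=36/5b +309.677ms=4/5b
7) 3096.774ms=8b +154.839ms=2/5b
8) 3251.613ms=42/5b +154.839ms=2/5b
9) 3406.452ms=44/5b +154.839ms=2/5b
10) 3561.29ms=46/5b +154.839ms=2/5b
11) 3716.129ms=48/5b +154.839ms=2/5b
12) 3870.968ms=10b +387.097ms=1b
13) 4258.065ms=11b +387.097ms=1b
Σ=12b of 12 (155bpm 4/4) — PASS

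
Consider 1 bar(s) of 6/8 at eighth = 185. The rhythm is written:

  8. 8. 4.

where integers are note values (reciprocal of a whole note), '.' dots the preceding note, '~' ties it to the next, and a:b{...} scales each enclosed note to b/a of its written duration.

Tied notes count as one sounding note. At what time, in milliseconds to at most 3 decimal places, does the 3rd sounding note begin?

1. 0.0ms @ 0 + 486.486ms (3/2)
2. 486.486ms @ 3/2 + 486.486ms (3/2)
3. 972.973ms @ 3 + 972.973ms (3)

note 3 onset = 3b = 972.973ms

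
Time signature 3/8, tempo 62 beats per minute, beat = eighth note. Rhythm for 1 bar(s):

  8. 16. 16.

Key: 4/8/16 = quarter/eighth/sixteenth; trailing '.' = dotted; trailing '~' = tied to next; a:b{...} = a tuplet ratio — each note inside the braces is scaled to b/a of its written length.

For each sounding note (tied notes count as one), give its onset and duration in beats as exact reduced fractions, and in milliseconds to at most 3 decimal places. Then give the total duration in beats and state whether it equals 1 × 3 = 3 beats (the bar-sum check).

1) 0.0ms=0b +1451.613ms=3/2b
2) 1451.613ms=3/2b +725.806ms=3/4b
3) 2177.419ms=9/4b +725.806ms=3/4b
Σ=3b of 3 (62bpm 3/8) — PASS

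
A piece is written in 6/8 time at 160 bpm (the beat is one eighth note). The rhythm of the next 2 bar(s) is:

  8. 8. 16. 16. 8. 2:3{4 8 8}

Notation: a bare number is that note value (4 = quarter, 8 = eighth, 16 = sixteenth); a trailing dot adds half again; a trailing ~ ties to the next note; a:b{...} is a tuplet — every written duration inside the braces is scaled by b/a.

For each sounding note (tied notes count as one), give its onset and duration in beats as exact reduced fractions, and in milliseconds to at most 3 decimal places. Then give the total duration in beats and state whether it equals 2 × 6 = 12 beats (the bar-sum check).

1) 0.0ms=0b +562.5ms=3/2b
2) 562.5ms=3/2b +562.5ms=3/2b
3) 1125.0ms=3b +281.25ms=3/4b
4) 1406.25ms=15/4b +281.25ms=3/4b
5) 1687.5ms=9/2b +562.5ms=3/2b
6) 2250.0ms=6b +1125.0ms=3b
7) 3375.0ms=9b +562.5ms=3/2b
8) 3937.5ms=21/2b +562.5ms=3/2b
Σ=12b of 12 (160bpm 6/8) — PASS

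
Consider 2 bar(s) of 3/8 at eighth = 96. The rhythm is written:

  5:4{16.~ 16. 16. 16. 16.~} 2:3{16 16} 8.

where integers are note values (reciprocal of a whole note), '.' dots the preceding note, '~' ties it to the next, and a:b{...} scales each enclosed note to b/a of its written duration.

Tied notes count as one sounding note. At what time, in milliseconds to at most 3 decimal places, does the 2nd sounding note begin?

note 2 onset = 6/5b = 750.0ms

1. 0.0ms @ 0 + 750.0ms (6/5)
2. 750.0ms @ 6/5 + 375.0ms (3/5)
3. 1125.0ms @ 9/5 + 375.0ms (3/5)
4. 1500.0ms @ 12/5 + 843.75ms (27/20)
5. 2343.75ms @ 15/4 + 468.75ms (3/4)
6. 2812.5ms @ 9/2 + 937.5ms (3/2)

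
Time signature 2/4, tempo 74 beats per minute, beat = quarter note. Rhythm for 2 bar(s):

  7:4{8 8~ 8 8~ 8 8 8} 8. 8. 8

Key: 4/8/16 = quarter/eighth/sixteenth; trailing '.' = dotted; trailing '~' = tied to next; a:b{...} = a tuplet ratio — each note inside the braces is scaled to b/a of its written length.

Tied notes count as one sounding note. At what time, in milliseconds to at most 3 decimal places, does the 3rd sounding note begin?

note 3 onset = 6/7b = 694.981ms

1. 0.0ms @ 0 + 231.66ms (2/7)
2. 231.66ms @ 2/7 + 463.32ms (4/7)
3. 694.981ms @ 6/7 + 463.32ms (4/7)
4. 1158.301ms @ 10/7 + 231.66ms (2/7)
5. 1389.961ms @ 12/7 + 231.66ms (2/7)
6. 1621.622ms @ 2 + 608.108ms (3/4)
7. 2229.73ms @ 11/4 + 608.108ms (3/4)
8. 2837.838ms @ 7/2 + 405.405ms (1/2)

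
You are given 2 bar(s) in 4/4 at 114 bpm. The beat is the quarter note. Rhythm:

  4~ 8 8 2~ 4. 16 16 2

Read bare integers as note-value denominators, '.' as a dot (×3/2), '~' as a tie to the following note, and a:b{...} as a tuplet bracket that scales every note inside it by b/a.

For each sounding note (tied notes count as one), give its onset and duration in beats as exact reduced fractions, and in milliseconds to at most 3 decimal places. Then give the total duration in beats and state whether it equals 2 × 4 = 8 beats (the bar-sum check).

1) 0.0ms=0b +789.474ms=3/2b
2) 789.474ms=3/2b +263.158ms=1/2b
3) 1052.632ms=2b +1842.105ms=7/2b
4) 2894.737ms=11/2b +131.579ms=1/4b
5) 3026.316ms=23/4b +131.579ms=1/4b
6) 3157.895ms=6b +1052.632ms=2b
Σ=8b of 8 (114bpm 4/4) — PASS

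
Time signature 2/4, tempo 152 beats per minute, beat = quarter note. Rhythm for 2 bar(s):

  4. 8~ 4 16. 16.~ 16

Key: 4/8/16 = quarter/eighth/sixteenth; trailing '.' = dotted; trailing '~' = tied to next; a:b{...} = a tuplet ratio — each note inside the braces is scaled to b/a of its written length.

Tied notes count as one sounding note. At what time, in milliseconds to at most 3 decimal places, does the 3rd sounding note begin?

1. 0.0ms @ 0 + 592.105ms (3/2)
2. 592.105ms @ 3/2 + 592.105ms (3/2)
3. 1184.211ms @ 3 + 148.026ms (3/8)
4. 1332.237ms @ 27/8 + 246.711ms (5/8)

note 3 onset = 3b = 1184.211ms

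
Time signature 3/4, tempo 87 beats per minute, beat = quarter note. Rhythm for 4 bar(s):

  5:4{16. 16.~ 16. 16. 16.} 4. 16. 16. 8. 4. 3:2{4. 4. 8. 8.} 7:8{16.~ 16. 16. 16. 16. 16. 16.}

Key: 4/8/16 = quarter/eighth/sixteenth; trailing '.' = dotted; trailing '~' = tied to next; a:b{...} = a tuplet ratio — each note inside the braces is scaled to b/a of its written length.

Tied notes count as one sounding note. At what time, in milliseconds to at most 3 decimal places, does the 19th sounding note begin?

note 19 onset = 81/7b = 7980.296ms

1. 0.0ms @ 0 + 206.897ms (3/10)
2. 206.897ms @ 3/10 + 413.793ms (3/5)
3. 620.69ms @ 9/10 + 206.897ms (3/10)
4. 827.586ms @ 6/5 + 206.897ms (3/10)
5. 1034.483ms @ 3/2 + 1034.483ms (3/2)
6. 2068.966ms @ 3 + 258.621ms (3/8)
7. 2327.586ms @ 27/8 + 258.621ms (3/8)
8. 2586.207ms @ 15/4 + 517.241ms (3/4)
9. 3103.448ms @ 9/2 + 1034.483ms (3/2)
10. 4137.931ms @ 6 + 689.655ms (1)
11. 4827.586ms @ 7 + 689.655ms (1)
12. 5517.241ms @ 8 + 344.828ms (1/2)
13. 5862.069ms @ 17/2 + 344.828ms (1/2)
14. 6206.897ms @ 9 + 591.133ms (6/7)
15. 6798.03ms @ 69/7 + 295.567ms (3/7)
16. 7093.596ms @ 72/7 + 295.567ms (3/7)
17. 7389.163ms @ 75/7 + 295.567ms (3/7)
18. 7684.729ms @ 78/7 + 295.567ms (3/7)
19. 7980.296ms @ 81/7 + 295.567ms (3/7)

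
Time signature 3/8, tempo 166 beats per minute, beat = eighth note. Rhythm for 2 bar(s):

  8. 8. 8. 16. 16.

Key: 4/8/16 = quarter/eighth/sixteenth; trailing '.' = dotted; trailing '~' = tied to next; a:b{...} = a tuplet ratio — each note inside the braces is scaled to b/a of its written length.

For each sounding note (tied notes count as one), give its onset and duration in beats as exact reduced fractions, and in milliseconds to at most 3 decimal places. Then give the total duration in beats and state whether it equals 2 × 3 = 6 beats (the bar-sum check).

1) 0.0ms=0b +542.169ms=3/2b
2) 542.169ms=3/2b +542.169ms=3/2b
3) 1084.337ms=3b +542.169ms=3/2b
4) 1626.506ms=9/2b +271.084ms=3/4b
5) 1897.59ms=21/4b +271.084ms=3/4b
Σ=6b of 6 (166bpm 3/8) — PASS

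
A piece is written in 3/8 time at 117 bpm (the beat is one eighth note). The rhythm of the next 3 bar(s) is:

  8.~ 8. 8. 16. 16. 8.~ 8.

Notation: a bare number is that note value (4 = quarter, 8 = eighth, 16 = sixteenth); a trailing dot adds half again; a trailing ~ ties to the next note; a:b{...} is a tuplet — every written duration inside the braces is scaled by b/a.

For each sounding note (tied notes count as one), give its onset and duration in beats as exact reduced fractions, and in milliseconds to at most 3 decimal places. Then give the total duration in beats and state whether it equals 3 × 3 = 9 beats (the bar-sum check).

1) 0.0ms=0b +1538.462ms=3b
2) 1538.462ms=3b +769.231ms=3/2b
3) 2307.692ms=9/2b +384.615ms=3/4b
4) 2692.308ms=21/4b +384.615ms=3/4b
5) 3076.923ms=6b +1538.462ms=3b
Σ=9b of 9 (117bpm 3/8) — PASS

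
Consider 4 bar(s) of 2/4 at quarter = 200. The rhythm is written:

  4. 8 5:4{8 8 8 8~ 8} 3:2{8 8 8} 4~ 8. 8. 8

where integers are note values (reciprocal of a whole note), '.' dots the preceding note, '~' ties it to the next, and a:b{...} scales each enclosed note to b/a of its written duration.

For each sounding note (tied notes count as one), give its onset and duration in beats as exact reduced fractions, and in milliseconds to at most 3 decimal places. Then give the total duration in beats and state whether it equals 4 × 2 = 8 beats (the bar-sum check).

1) 0.0ms=0b +450.0ms=3/2b
2) 450.0ms=3/2b +150.0ms=1/2b
3) 600.0ms=2b +120.0ms=2/5b
4) 720.0ms=12/5b +120.0ms=2/5b
5) 840.0ms=14/5b +120.0ms=2/5b
6) 960.0ms=16/5b +240.0ms=4/5b
7) 1200.0ms=4b +100.0ms=1/3b
8) 1300.0ms=13/3b +100.0ms=1/3b
9) 1400.0ms=14/3b +100.0ms=1/3b
10) 1500.0ms=5b +525.0ms=7/4b
11) 2025.0ms=27/4b +225.0ms=3/4b
12) 2250.0ms=15/2b +150.0ms=1/2b
Σ=8b of 8 (200bpm 2/4) — PASS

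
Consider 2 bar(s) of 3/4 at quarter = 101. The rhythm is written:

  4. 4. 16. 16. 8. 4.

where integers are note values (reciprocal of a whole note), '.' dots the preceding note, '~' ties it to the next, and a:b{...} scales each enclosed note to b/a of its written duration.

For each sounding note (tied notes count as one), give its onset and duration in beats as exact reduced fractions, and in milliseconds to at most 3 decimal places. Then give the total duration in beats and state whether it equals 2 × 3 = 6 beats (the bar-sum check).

1) 0.0ms=0b +891.089ms=3/2b
2) 891.089ms=3/2b +891.089ms=3/2b
3) 1782.178ms=3b +222.772ms=3/8b
4) 2004.95ms=27/8b +222.772ms=3/8b
5) 2227.723ms=15/4b +445.545ms=3/4b
6) 2673.267ms=9/2b +891.089ms=3/2b
Σ=6b of 6 (101bpm 3/4) — PASS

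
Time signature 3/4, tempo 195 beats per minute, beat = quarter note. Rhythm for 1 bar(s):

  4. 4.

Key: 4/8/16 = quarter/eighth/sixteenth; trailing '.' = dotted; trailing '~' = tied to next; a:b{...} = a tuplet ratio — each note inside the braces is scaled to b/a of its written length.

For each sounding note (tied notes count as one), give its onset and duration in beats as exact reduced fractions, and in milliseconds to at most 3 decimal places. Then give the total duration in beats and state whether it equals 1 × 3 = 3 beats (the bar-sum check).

1) 0.0ms=0b +461.538ms=3/2b
2) 461.538ms=3/2b +461.538ms=3/2b
Σ=3b of 3 (195bpm 3/4) — PASS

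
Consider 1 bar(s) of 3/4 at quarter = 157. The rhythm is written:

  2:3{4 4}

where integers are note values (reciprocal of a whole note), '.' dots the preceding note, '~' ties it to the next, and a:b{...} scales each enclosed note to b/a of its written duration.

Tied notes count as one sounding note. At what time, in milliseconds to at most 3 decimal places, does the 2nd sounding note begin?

note 2 onset = 3/2b = 573.248ms

1. 0.0ms @ 0 + 573.248ms (3/2)
2. 573.248ms @ 3/2 + 573.248ms (3/2)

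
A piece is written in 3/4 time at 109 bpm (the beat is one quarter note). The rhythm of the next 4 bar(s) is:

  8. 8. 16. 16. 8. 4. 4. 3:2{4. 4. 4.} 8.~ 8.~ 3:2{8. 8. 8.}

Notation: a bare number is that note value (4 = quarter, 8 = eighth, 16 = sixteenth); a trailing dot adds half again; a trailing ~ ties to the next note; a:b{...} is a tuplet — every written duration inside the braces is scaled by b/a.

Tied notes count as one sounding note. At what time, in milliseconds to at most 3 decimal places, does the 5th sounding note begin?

1. 0.0ms @ 0 + 412.844ms (3/4)
2. 412.844ms @ 3/4 + 412.844ms (3/4)
3. 825.688ms @ 3/2 + 206.422ms (3/8)
4. 1032.11ms @ 15/8 + 206.422ms (3/8)
5. 1238.532ms @ 9/4 + 412.844ms (3/4)
6. 1651.376ms @ 3 + 825.688ms (3/2)
7. 2477.064ms @ 9/2 + 825.688ms (3/2)
8. 3302.752ms @ 6 + 550.459ms (1)
9. 3853.211ms @ 7 + 550.459ms (1)
10. 4403.67ms @ 8 + 550.459ms (1)
11. 4954.128ms @ 9 + 1100.917ms (2)
12. 6055.046ms @ 11 + 275.229ms (1/2)
13. 6330.275ms @ 23/2 + 275.229ms (1/2)

note 5 onset = 9/4b = 1238.532ms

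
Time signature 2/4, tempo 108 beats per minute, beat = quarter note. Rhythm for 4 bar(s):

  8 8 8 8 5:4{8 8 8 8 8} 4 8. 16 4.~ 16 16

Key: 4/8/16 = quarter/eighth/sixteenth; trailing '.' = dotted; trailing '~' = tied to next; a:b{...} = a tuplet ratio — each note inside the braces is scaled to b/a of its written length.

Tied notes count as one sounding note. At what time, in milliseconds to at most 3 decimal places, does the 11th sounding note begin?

note 11 onset = 5b = 2777.778ms

1. 0.0ms @ 0 + 277.778ms (1/2)
2. 277.778ms @ 1/2 + 277.778ms (1/2)
3. 555.556ms @ 1 + 277.778ms (1/2)
4. 833.333ms @ 3/2 + 277.778ms (1/2)
5. 1111.111ms @ 2 + 222.222ms (2/5)
6. 1333.333ms @ 12/5 + 222.222ms (2/5)
7. 1555.556ms @ 14/5 + 222.222ms (2/5)
8. 1777.778ms @ 16/5 + 222.222ms (2/5)
9. 2000.0ms @ 18/5 + 222.222ms (2/5)
10. 2222.222ms @ 4 + 555.556ms (1)
11. 2777.778ms @ 5 + 416.667ms (3/4)
12. 3194.444ms @ 23/4 + 138.889ms (1/4)
13. 3333.333ms @ 6 + 972.222ms (7/4)
14. 4305.556ms @ 31/4 + 138.889ms (1/4)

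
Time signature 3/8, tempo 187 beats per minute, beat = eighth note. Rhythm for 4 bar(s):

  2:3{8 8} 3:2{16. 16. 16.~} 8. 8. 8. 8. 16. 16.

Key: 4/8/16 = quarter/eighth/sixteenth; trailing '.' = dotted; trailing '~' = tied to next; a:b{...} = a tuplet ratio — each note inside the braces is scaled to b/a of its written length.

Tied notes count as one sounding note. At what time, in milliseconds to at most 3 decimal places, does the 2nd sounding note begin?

1. 0.0ms @ 0 + 481.283ms (3/2)
2. 481.283ms @ 3/2 + 481.283ms (3/2)
3. 962.567ms @ 3 + 160.428ms (1/2)
4. 1122.995ms @ 7/2 + 160.428ms (1/2)
5. 1283.422ms @ 4 + 641.711ms (2)
6. 1925.134ms @ 6 + 481.283ms (3/2)
7. 2406.417ms @ 15/2 + 481.283ms (3/2)
8. 2887.701ms @ 9 + 481.283ms (3/2)
9. 3368.984ms @ 21/2 + 240.642ms (3/4)
10. 3609.626ms @ 45/4 + 240.642ms (3/4)

note 2 onset = 3/2b = 481.283ms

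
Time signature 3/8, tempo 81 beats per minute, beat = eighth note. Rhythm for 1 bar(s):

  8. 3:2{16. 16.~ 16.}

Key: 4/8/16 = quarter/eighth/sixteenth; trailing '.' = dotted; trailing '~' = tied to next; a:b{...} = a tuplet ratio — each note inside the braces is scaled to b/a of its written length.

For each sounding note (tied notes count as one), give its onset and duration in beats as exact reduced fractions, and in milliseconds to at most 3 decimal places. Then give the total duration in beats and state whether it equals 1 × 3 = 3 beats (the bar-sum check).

1) 0.0ms=0b +1111.111ms=3/2b
2) 1111.111ms=3/2b +370.37ms=1/2b
3) 1481.481ms=2b +740.741ms=1b
Σ=3b of 3 (81bpm 3/8) — PASS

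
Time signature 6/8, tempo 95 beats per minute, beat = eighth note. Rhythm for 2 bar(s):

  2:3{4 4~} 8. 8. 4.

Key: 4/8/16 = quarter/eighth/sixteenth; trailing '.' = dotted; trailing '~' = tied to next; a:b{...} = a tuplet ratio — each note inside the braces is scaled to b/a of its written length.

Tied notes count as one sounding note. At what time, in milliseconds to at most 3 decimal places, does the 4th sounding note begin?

1. 0.0ms @ 0 + 1894.737ms (3)
2. 1894.737ms @ 3 + 2842.105ms (9/2)
3. 4736.842ms @ 15/2 + 947.368ms (3/2)
4. 5684.211ms @ 9 + 1894.737ms (3)

note 4 onset = 9b = 5684.211ms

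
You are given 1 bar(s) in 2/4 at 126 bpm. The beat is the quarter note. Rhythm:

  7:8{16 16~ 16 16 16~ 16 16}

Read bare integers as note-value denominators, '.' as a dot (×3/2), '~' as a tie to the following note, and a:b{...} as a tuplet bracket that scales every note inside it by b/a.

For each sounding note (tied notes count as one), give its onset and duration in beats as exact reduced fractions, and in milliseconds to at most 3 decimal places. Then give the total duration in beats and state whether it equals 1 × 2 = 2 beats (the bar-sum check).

1) 0.0ms=0b +136.054ms=2/7b
2) 136.054ms=2/7b +272.109ms=4/7b
3) 408.163ms=6/7b +136.054ms=2/7b
4) 544.218ms=8/7b +272.109ms=4/7b
5) 816.327ms=12/7b +136.054ms=2/7b
Σ=2b of 2 (126bpm 2/4) — PASS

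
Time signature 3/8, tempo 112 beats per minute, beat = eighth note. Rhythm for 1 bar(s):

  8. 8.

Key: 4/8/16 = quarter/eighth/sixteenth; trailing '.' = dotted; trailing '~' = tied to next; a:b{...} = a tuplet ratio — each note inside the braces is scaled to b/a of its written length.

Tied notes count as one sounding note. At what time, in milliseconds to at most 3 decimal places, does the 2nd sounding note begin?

1. 0.0ms @ 0 + 803.571ms (3/2)
2. 803.571ms @ 3/2 + 803.571ms (3/2)

note 2 onset = 3/2b = 803.571ms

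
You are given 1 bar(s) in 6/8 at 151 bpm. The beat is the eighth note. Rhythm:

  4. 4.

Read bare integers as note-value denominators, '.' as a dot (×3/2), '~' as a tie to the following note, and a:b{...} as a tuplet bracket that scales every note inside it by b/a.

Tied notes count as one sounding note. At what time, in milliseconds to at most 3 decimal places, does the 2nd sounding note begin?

note 2 onset = 3b = 1192.053ms

1. 0.0ms @ 0 + 1192.053ms (3)
2. 1192.053ms @ 3 + 1192.053ms (3)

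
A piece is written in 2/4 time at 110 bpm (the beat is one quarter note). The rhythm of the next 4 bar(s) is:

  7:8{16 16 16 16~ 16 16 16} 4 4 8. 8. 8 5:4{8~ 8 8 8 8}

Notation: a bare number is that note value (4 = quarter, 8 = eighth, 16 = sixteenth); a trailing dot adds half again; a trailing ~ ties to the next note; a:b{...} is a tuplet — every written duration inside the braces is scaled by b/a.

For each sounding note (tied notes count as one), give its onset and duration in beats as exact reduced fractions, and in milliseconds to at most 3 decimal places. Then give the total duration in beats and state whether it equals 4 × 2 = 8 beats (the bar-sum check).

1) 0.0ms=0b +155.844ms=2/7b
2) 155.844ms=2/7b +155.844ms=2/7b
3) 311.688ms=4/7b +155.844ms=2/7b
4) 467.532ms=6/7b +311.688ms=4/7b
5) 779.221ms=10/7b +155.844ms=2/7b
6) 935.065ms=12/7b +155.844ms=2/7b
7) 1090.909ms=2b +545.455ms=1b
8) 1636.364ms=3b +545.455ms=1b
9) 2181.818ms=4b +409.091ms=3/4b
10) 2590.909ms=19/4b +409.091ms=3/4b
11) 3000.0ms=11/2b +272.727ms=1/2b
12) 3272.727ms=6b +436.364ms=4/5b
13) 3709.091ms=34/5b +218.182ms=2/5b
14) 3927.273ms=36/5b +218.182ms=2/5b
15) 4145.455ms=38/5b +218.182ms=2/5b
Σ=8b of 8 (110bpm 2/4) — PASS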